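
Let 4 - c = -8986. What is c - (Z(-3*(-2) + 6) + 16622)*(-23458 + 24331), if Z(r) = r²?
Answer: -14627728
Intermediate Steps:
c = 8990 (c = 4 - 1*(-8986) = 4 + 8986 = 8990)
c - (Z(-3*(-2) + 6) + 16622)*(-23458 + 24331) = 8990 - ((-3*(-2) + 6)² + 16622)*(-23458 + 24331) = 8990 - ((6 + 6)² + 16622)*873 = 8990 - (12² + 16622)*873 = 8990 - (144 + 16622)*873 = 8990 - 16766*873 = 8990 - 1*14636718 = 8990 - 14636718 = -14627728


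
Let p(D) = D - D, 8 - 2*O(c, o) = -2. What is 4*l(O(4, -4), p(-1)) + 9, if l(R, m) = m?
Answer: 9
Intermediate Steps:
O(c, o) = 5 (O(c, o) = 4 - ½*(-2) = 4 + 1 = 5)
p(D) = 0
4*l(O(4, -4), p(-1)) + 9 = 4*0 + 9 = 0 + 9 = 9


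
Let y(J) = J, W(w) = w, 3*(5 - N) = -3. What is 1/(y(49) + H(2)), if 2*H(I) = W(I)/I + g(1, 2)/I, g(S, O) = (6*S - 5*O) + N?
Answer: 1/50 ≈ 0.020000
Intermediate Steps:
N = 6 (N = 5 - ⅓*(-3) = 5 + 1 = 6)
g(S, O) = 6 - 5*O + 6*S (g(S, O) = (6*S - 5*O) + 6 = (-5*O + 6*S) + 6 = 6 - 5*O + 6*S)
H(I) = ½ + 1/I (H(I) = (I/I + (6 - 5*2 + 6*1)/I)/2 = (1 + (6 - 10 + 6)/I)/2 = (1 + 2/I)/2 = ½ + 1/I)
1/(y(49) + H(2)) = 1/(49 + (½)*(2 + 2)/2) = 1/(49 + (½)*(½)*4) = 1/(49 + 1) = 1/50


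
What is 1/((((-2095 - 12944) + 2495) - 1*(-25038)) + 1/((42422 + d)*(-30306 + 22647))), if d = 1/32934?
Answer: 3566863058397/44564387051601140 ≈ 8.0038e-5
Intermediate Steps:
d = 1/32934 ≈ 3.0364e-5
1/((((-2095 - 12944) + 2495) - 1*(-25038)) + 1/((42422 + d)*(-30306 + 22647))) = 1/((((-2095 - 12944) + 2495) - 1*(-25038)) + 1/((42422 + 1/32934)*(-30306 + 22647))) = 1/(((-15039 + 2495) + 25038) + 1/((1397126149/32934)*(-7659))) = 1/((-12544 + 25038) + 1/(-3566863058397/10978)) = 1/(12494 - 10978/3566863058397) = 1/(44564387051601140/3566863058397) = 3566863058397/44564387051601140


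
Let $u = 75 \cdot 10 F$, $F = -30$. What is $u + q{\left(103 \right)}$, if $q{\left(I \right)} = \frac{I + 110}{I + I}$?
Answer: $- \frac{4634787}{206} \approx -22499.0$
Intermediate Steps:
$q{\left(I \right)} = \frac{110 + I}{2 I}$
$u = -22500$ ($u = 75 \cdot 10 \left(-30\right) = 750 \left(-30\right) = -22500$)
$u + q{\left(103 \right)} = -22500 + \frac{110 + 103}{2 \cdot 103} = -22500 + \frac{1}{2} \cdot \frac{1}{103} \cdot 213 = -22500 + \frac{213}{206} = - \frac{4634787}{206}$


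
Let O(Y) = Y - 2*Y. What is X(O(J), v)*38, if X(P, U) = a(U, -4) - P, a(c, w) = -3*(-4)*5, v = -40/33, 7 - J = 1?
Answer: 2508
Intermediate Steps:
J = 6 (J = 7 - 1*1 = 7 - 1 = 6)
O(Y) = -Y
v = -40/33 (v = -40*1/33 = -40/33 ≈ -1.2121)
a(c, w) = 60 (a(c, w) = 12*5 = 60)
X(P, U) = 60 - P
X(O(J), v)*38 = (60 - (-1)*6)*38 = (60 - 1*(-6))*38 = (60 + 6)*38 = 66*38 = 2508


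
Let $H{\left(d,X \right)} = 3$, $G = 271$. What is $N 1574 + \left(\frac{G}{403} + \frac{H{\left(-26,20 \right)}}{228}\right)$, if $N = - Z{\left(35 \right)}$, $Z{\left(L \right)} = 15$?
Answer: $- \frac{723106081}{30628} \approx -23609.0$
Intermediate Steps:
$N = -15$ ($N = \left(-1\right) 15 = -15$)
$N 1574 + \left(\frac{G}{403} + \frac{H{\left(-26,20 \right)}}{228}\right) = \left(-15\right) 1574 + \left(\frac{271}{403} + \frac{3}{228}\right) = -23610 + \left(271 \cdot \frac{1}{403} + 3 \cdot \frac{1}{228}\right) = -23610 + \left(\frac{271}{403} + \frac{1}{76}\right) = -23610 + \frac{20999}{30628} = - \frac{723106081}{30628}$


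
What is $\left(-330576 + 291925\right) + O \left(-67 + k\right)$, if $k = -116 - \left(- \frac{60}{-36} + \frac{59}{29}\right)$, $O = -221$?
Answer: $\frac{227066}{87} \approx 2610.0$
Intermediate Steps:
$k = - \frac{10414}{87}$ ($k = -116 - \left(\left(-60\right) \left(- \frac{1}{36}\right) + 59 \cdot \frac{1}{29}\right) = -116 - \left(\frac{5}{3} + \frac{59}{29}\right) = -116 - \frac{322}{87} = - \frac{10414}{87} \approx -119.7$)
$\left(-330576 + 291925\right) + O \left(-67 + k\right) = \left(-330576 + 291925\right) - 221 \left(-67 - \frac{10414}{87}\right) = -38651 - - \frac{3589703}{87} = -38651 + \frac{3589703}{87} = \frac{227066}{87}$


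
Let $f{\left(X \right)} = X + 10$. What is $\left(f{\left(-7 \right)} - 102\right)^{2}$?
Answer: $9801$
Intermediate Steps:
$f{\left(X \right)} = 10 + X$
$\left(f{\left(-7 \right)} - 102\right)^{2} = \left(\left(10 - 7\right) - 102\right)^{2} = \left(3 - 102\right)^{2} = \left(-99\right)^{2} = 9801$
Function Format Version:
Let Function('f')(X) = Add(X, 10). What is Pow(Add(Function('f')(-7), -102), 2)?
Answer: 9801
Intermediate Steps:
Function('f')(X) = Add(10, X)
Pow(Add(Function('f')(-7), -102), 2) = Pow(Add(Add(10, -7), -102), 2) = Pow(Add(3, -102), 2) = Pow(-99, 2) = 9801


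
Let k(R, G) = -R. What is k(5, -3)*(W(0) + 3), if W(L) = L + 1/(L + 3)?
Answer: -50/3 ≈ -16.667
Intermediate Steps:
W(L) = L + 1/(3 + L)
k(5, -3)*(W(0) + 3) = (-1*5)*((1 + 0² + 3*0)/(3 + 0) + 3) = -5*((1 + 0 + 0)/3 + 3) = -5*((⅓)*1 + 3) = -5*(⅓ + 3) = -5*10/3 = -50/3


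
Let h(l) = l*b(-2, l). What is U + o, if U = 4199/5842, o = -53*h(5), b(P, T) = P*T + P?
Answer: 18581759/5842 ≈ 3180.7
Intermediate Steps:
b(P, T) = P + P*T
h(l) = l*(-2 - 2*l) (h(l) = l*(-2*(1 + l)) = l*(-2 - 2*l))
o = 3180 (o = -106*5*(-1 - 1*5) = -106*5*(-1 - 5) = -106*5*(-6) = -53*(-60) = 3180)
U = 4199/5842 (U = 4199*(1/5842) = 4199/5842 ≈ 0.71876)
U + o = 4199/5842 + 3180 = 18581759/5842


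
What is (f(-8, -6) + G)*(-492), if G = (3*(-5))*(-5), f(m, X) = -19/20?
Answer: -182163/5 ≈ -36433.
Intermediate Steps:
f(m, X) = -19/20 (f(m, X) = -19*1/20 = -19/20)
G = 75 (G = -15*(-5) = 75)
(f(-8, -6) + G)*(-492) = (-19/20 + 75)*(-492) = (1481/20)*(-492) = -182163/5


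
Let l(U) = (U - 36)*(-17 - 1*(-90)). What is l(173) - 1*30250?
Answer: -20249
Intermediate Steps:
l(U) = -2628 + 73*U (l(U) = (-36 + U)*(-17 + 90) = (-36 + U)*73 = -2628 + 73*U)
l(173) - 1*30250 = (-2628 + 73*173) - 1*30250 = (-2628 + 12629) - 30250 = 10001 - 30250 = -20249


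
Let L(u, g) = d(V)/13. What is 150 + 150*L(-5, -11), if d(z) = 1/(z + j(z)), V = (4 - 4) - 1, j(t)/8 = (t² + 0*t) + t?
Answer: 1800/13 ≈ 138.46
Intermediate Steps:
j(t) = 8*t + 8*t² (j(t) = 8*((t² + 0*t) + t) = 8*((t² + 0) + t) = 8*(t² + t) = 8*(t + t²) = 8*t + 8*t²)
V = -1 (V = 0 - 1 = -1)
d(z) = 1/(z + 8*z*(1 + z))
L(u, g) = -1/13 (L(u, g) = (1/((-1)*(9 + 8*(-1))))/13 = -1/(9 - 8)*(1/13) = -1/1*(1/13) = -1*1*(1/13) = -1*1/13 = -1/13)
150 + 150*L(-5, -11) = 150 + 150*(-1/13) = 150 - 150/13 = 1800/13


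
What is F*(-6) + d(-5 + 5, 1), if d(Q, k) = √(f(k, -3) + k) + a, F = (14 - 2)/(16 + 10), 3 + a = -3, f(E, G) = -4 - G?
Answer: -114/13 ≈ -8.7692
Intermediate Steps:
a = -6 (a = -3 - 3 = -6)
F = 6/13 (F = 12/26 = 12*(1/26) = 6/13 ≈ 0.46154)
d(Q, k) = -6 + √(-1 + k) (d(Q, k) = √((-4 - 1*(-3)) + k) - 6 = √((-4 + 3) + k) - 6 = √(-1 + k) - 6 = -6 + √(-1 + k))
F*(-6) + d(-5 + 5, 1) = (6/13)*(-6) + (-6 + √(-1 + 1)) = -36/13 + (-6 + √0) = -36/13 + (-6 + 0) = -36/13 - 6 = -114/13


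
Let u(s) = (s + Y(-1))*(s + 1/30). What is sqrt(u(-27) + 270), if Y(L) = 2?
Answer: sqrt(33990)/6 ≈ 30.727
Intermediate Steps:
u(s) = (2 + s)*(1/30 + s) (u(s) = (s + 2)*(s + 1/30) = (2 + s)*(s + 1/30) = (2 + s)*(1/30 + s))
sqrt(u(-27) + 270) = sqrt((1/15 + (-27)**2 + (61/30)*(-27)) + 270) = sqrt((1/15 + 729 - 549/10) + 270) = sqrt(4045/6 + 270) = sqrt(5665/6) = sqrt(33990)/6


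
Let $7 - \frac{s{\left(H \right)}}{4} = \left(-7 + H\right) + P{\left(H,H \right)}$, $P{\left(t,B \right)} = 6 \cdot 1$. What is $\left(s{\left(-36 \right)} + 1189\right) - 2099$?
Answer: $-734$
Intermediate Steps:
$P{\left(t,B \right)} = 6$
$s{\left(H \right)} = 32 - 4 H$ ($s{\left(H \right)} = 28 - 4 \left(\left(-7 + H\right) + 6\right) = 28 - 4 \left(-1 + H\right) = 28 - \left(-4 + 4 H\right) = 32 - 4 H$)
$\left(s{\left(-36 \right)} + 1189\right) - 2099 = \left(\left(32 - -144\right) + 1189\right) - 2099 = \left(\left(32 + 144\right) + 1189\right) - 2099 = \left(176 + 1189\right) - 2099 = 1365 - 2099 = -734$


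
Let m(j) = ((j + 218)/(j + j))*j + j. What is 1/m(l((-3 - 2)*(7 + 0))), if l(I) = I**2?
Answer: 2/3893 ≈ 0.00051374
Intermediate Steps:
m(j) = 109 + 3*j/2 (m(j) = ((218 + j)/((2*j)))*j + j = ((218 + j)*(1/(2*j)))*j + j = ((218 + j)/(2*j))*j + j = (109 + j/2) + j = 109 + 3*j/2)
1/m(l((-3 - 2)*(7 + 0))) = 1/(109 + 3*((-3 - 2)*(7 + 0))**2/2) = 1/(109 + 3*(-5*7)**2/2) = 1/(109 + (3/2)*(-35)**2) = 1/(109 + (3/2)*1225) = 1/(109 + 3675/2) = 1/(3893/2) = 2/3893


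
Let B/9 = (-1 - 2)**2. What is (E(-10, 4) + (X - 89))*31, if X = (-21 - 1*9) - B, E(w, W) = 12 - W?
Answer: -5952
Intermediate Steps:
B = 81 (B = 9*(-1 - 2)**2 = 9*(-3)**2 = 9*9 = 81)
X = -111 (X = (-21 - 1*9) - 1*81 = (-21 - 9) - 81 = -30 - 81 = -111)
(E(-10, 4) + (X - 89))*31 = ((12 - 1*4) + (-111 - 89))*31 = ((12 - 4) - 200)*31 = (8 - 200)*31 = -192*31 = -5952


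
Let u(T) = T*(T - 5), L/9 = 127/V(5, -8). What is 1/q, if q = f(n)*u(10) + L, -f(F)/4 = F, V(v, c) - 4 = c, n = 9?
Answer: -4/8343 ≈ -0.00047944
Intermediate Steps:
V(v, c) = 4 + c
f(F) = -4*F
L = -1143/4 (L = 9*(127/(4 - 8)) = 9*(127/(-4)) = 9*(127*(-¼)) = 9*(-127/4) = -1143/4 ≈ -285.75)
u(T) = T*(-5 + T)
q = -8343/4 (q = (-4*9)*(10*(-5 + 10)) - 1143/4 = -360*5 - 1143/4 = -36*50 - 1143/4 = -1800 - 1143/4 = -8343/4 ≈ -2085.8)
1/q = 1/(-8343/4) = -4/8343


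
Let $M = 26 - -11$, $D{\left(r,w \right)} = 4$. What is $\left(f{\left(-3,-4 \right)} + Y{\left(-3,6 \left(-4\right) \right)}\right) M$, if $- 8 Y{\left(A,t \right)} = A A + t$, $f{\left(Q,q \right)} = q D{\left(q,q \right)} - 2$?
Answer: $- \frac{4773}{8} \approx -596.63$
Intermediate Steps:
$f{\left(Q,q \right)} = -2 + 4 q$ ($f{\left(Q,q \right)} = q 4 - 2 = 4 q - 2 = -2 + 4 q$)
$M = 37$ ($M = 26 + 11 = 37$)
$Y{\left(A,t \right)} = - \frac{t}{8} - \frac{A^{2}}{8}$ ($Y{\left(A,t \right)} = - \frac{A A + t}{8} = - \frac{A^{2} + t}{8} = - \frac{t + A^{2}}{8} = - \frac{t}{8} - \frac{A^{2}}{8}$)
$\left(f{\left(-3,-4 \right)} + Y{\left(-3,6 \left(-4\right) \right)}\right) M = \left(\left(-2 + 4 \left(-4\right)\right) - \left(\frac{9}{8} + \frac{1}{8} \cdot 6 \left(-4\right)\right)\right) 37 = \left(\left(-2 - 16\right) - - \frac{15}{8}\right) 37 = \left(-18 + \left(3 - \frac{9}{8}\right)\right) 37 = \left(-18 + \frac{15}{8}\right) 37 = \left(- \frac{129}{8}\right) 37 = - \frac{4773}{8}$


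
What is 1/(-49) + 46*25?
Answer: 56349/49 ≈ 1150.0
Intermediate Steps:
1/(-49) + 46*25 = -1/49 + 1150 = 56349/49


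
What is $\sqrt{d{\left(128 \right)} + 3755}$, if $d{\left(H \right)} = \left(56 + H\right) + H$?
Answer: $7 \sqrt{83} \approx 63.773$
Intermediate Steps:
$d{\left(H \right)} = 56 + 2 H$
$\sqrt{d{\left(128 \right)} + 3755} = \sqrt{\left(56 + 2 \cdot 128\right) + 3755} = \sqrt{\left(56 + 256\right) + 3755} = \sqrt{312 + 3755} = \sqrt{4067} = 7 \sqrt{83}$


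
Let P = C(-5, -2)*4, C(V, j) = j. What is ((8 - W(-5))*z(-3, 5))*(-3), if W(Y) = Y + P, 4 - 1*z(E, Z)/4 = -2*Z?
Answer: -3528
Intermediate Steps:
z(E, Z) = 16 + 8*Z (z(E, Z) = 16 - (-8)*Z = 16 + 8*Z)
P = -8 (P = -2*4 = -8)
W(Y) = -8 + Y (W(Y) = Y - 8 = -8 + Y)
((8 - W(-5))*z(-3, 5))*(-3) = ((8 - (-8 - 5))*(16 + 8*5))*(-3) = ((8 - 1*(-13))*(16 + 40))*(-3) = ((8 + 13)*56)*(-3) = (21*56)*(-3) = 1176*(-3) = -3528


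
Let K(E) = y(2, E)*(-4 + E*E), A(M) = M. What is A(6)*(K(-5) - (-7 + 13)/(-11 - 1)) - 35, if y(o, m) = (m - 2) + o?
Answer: -662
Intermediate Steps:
y(o, m) = -2 + m + o (y(o, m) = (-2 + m) + o = -2 + m + o)
K(E) = E*(-4 + E**2) (K(E) = (-2 + E + 2)*(-4 + E*E) = E*(-4 + E**2))
A(6)*(K(-5) - (-7 + 13)/(-11 - 1)) - 35 = 6*(-5*(-4 + (-5)**2) - (-7 + 13)/(-11 - 1)) - 35 = 6*(-5*(-4 + 25) - 6/(-12)) - 35 = 6*(-5*21 - 6*(-1)/12) - 35 = 6*(-105 - 1*(-1/2)) - 35 = 6*(-105 + 1/2) - 35 = 6*(-209/2) - 35 = -627 - 35 = -662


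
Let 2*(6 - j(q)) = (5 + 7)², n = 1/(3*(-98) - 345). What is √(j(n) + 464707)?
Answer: √464641 ≈ 681.65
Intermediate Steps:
n = -1/639 (n = 1/(-294 - 345) = 1/(-639) = -1/639 ≈ -0.0015649)
j(q) = -66 (j(q) = 6 - (5 + 7)²/2 = 6 - ½*12² = 6 - ½*144 = 6 - 72 = -66)
√(j(n) + 464707) = √(-66 + 464707) = √464641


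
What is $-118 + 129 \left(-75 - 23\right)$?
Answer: $-12760$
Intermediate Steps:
$-118 + 129 \left(-75 - 23\right) = -118 + 129 \left(-98\right) = -118 - 12642 = -12760$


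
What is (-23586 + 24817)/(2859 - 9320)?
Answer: -1231/6461 ≈ -0.19053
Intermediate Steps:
(-23586 + 24817)/(2859 - 9320) = 1231/(-6461) = 1231*(-1/6461) = -1231/6461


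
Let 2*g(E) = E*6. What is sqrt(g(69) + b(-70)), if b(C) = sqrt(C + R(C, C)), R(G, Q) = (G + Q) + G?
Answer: sqrt(207 + 2*I*sqrt(70)) ≈ 14.399 + 0.58105*I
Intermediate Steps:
g(E) = 3*E (g(E) = (E*6)/2 = (6*E)/2 = 3*E)
R(G, Q) = Q + 2*G
b(C) = 2*sqrt(C) (b(C) = sqrt(C + (C + 2*C)) = sqrt(C + 3*C) = sqrt(4*C) = 2*sqrt(C))
sqrt(g(69) + b(-70)) = sqrt(3*69 + 2*sqrt(-70)) = sqrt(207 + 2*(I*sqrt(70))) = sqrt(207 + 2*I*sqrt(70))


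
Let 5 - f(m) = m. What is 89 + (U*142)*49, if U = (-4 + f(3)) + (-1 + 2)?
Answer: -6869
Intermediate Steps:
f(m) = 5 - m
U = -1 (U = (-4 + (5 - 1*3)) + (-1 + 2) = (-4 + (5 - 3)) + 1 = (-4 + 2) + 1 = -2 + 1 = -1)
89 + (U*142)*49 = 89 - 1*142*49 = 89 - 142*49 = 89 - 6958 = -6869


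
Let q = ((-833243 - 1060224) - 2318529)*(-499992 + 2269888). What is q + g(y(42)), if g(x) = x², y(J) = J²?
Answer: -7454791760720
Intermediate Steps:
q = -7454794872416 (q = (-1893467 - 2318529)*1769896 = -4211996*1769896 = -7454794872416)
q + g(y(42)) = -7454794872416 + (42²)² = -7454794872416 + 1764² = -7454794872416 + 3111696 = -7454791760720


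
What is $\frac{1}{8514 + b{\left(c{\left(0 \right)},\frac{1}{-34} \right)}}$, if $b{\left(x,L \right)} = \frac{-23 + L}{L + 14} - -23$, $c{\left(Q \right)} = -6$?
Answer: $\frac{475}{4054292} \approx 0.00011716$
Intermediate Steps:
$b{\left(x,L \right)} = 23 + \frac{-23 + L}{14 + L}$ ($b{\left(x,L \right)} = \frac{-23 + L}{14 + L} + 23 = 23 + \frac{-23 + L}{14 + L}$)
$\frac{1}{8514 + b{\left(c{\left(0 \right)},\frac{1}{-34} \right)}} = \frac{1}{8514 + \frac{299 + \frac{24}{-34}}{14 + \frac{1}{-34}}} = \frac{1}{8514 + \frac{299 + 24 \left(- \frac{1}{34}\right)}{14 - \frac{1}{34}}} = \frac{1}{8514 + \frac{299 - \frac{12}{17}}{\frac{475}{34}}} = \frac{1}{8514 + \frac{34}{475} \cdot \frac{5071}{17}} = \frac{1}{8514 + \frac{10142}{475}} = \frac{1}{\frac{4054292}{475}} = \frac{475}{4054292}$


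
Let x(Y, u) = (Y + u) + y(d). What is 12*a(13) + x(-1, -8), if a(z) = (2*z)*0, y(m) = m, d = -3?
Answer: -12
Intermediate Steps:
x(Y, u) = -3 + Y + u (x(Y, u) = (Y + u) - 3 = -3 + Y + u)
a(z) = 0
12*a(13) + x(-1, -8) = 12*0 + (-3 - 1 - 8) = 0 - 12 = -12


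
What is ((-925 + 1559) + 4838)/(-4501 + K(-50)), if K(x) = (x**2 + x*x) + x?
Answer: 5472/449 ≈ 12.187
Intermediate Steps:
K(x) = x + 2*x**2 (K(x) = (x**2 + x**2) + x = 2*x**2 + x = x + 2*x**2)
((-925 + 1559) + 4838)/(-4501 + K(-50)) = ((-925 + 1559) + 4838)/(-4501 - 50*(1 + 2*(-50))) = (634 + 4838)/(-4501 - 50*(1 - 100)) = 5472/(-4501 - 50*(-99)) = 5472/(-4501 + 4950) = 5472/449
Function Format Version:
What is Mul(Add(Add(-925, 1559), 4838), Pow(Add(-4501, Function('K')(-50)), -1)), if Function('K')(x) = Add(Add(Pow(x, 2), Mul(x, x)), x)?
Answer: Rational(5472, 449) ≈ 12.187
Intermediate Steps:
Function('K')(x) = Add(x, Mul(2, Pow(x, 2))) (Function('K')(x) = Add(Add(Pow(x, 2), Pow(x, 2)), x) = Add(Mul(2, Pow(x, 2)), x) = Add(x, Mul(2, Pow(x, 2))))
Mul(Add(Add(-925, 1559), 4838), Pow(Add(-4501, Function('K')(-50)), -1)) = Mul(Add(Add(-925, 1559), 4838), Pow(Add(-4501, Mul(-50, Add(1, Mul(2, -50)))), -1)) = Mul(Add(634, 4838), Pow(Add(-4501, Mul(-50, Add(1, -100))), -1)) = Mul(5472, Pow(Add(-4501, Mul(-50, -99)), -1)) = Mul(5472, Pow(Add(-4501, 4950), -1)) = Mul(5472, Pow(449, -1)) = Mul(5472, Rational(1, 449)) = Rational(5472, 449)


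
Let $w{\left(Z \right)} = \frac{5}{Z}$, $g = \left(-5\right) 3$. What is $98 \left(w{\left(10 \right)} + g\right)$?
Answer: $-1421$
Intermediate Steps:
$g = -15$
$98 \left(w{\left(10 \right)} + g\right) = 98 \left(\frac{5}{10} - 15\right) = 98 \left(5 \cdot \frac{1}{10} - 15\right) = 98 \left(\frac{1}{2} - 15\right) = 98 \left(- \frac{29}{2}\right) = -1421$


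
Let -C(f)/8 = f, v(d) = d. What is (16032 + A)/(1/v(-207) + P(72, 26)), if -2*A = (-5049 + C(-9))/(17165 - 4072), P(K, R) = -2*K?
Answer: -86902518303/780578474 ≈ -111.33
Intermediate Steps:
C(f) = -8*f
A = 4977/26186 (A = -(-5049 - 8*(-9))/(2*(17165 - 4072)) = -(-5049 + 72)/(2*13093) = -(-4977)/(2*13093) = -1/2*(-4977/13093) = 4977/26186 ≈ 0.19006)
(16032 + A)/(1/v(-207) + P(72, 26)) = (16032 + 4977/26186)/(1/(-207) - 2*72) = 419818929/(26186*(-1/207 - 144)) = 419818929/(26186*(-29809/207)) = (419818929/26186)*(-207/29809) = -86902518303/780578474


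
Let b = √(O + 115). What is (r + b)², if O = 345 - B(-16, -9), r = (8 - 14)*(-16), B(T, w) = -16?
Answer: 9692 + 384*√119 ≈ 13881.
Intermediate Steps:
r = 96 (r = -6*(-16) = 96)
O = 361 (O = 345 - 1*(-16) = 345 + 16 = 361)
b = 2*√119 (b = √(361 + 115) = √476 = 2*√119 ≈ 21.817)
(r + b)² = (96 + 2*√119)²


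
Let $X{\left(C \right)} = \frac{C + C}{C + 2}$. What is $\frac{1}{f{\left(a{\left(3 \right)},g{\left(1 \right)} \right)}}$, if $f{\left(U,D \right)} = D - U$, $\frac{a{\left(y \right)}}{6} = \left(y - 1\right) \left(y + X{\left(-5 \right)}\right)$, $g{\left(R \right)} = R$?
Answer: $- \frac{1}{75} \approx -0.013333$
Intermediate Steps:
$X{\left(C \right)} = \frac{2 C}{2 + C}$
$a{\left(y \right)} = 6 \left(-1 + y\right) \left(\frac{10}{3} + y\right)$ ($a{\left(y \right)} = 6 \left(y - 1\right) \left(y + 2 \left(-5\right) \frac{1}{2 - 5}\right) = 6 \left(-1 + y\right) \left(y + 2 \left(-5\right) \frac{1}{-3}\right) = 6 \left(-1 + y\right) \left(y + 2 \left(-5\right) \left(- \frac{1}{3}\right)\right) = 6 \left(-1 + y\right) \left(y + \frac{10}{3}\right) = 6 \left(-1 + y\right) \left(\frac{10}{3} + y\right)$)
$\frac{1}{f{\left(a{\left(3 \right)},g{\left(1 \right)} \right)}} = \frac{1}{1 - \left(-20 + 6 \cdot 3^{2} + 14 \cdot 3\right)} = \frac{1}{1 - \left(-20 + 6 \cdot 9 + 42\right)} = \frac{1}{1 - \left(-20 + 54 + 42\right)} = \frac{1}{1 - 76} = \frac{1}{-75} = - \frac{1}{75}$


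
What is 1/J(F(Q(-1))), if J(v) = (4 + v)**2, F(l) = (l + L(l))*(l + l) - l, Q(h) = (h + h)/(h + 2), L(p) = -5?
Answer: 1/1156 ≈ 0.00086505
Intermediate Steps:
Q(h) = 2*h/(2 + h) (Q(h) = (2*h)/(2 + h) = 2*h/(2 + h))
F(l) = -l + 2*l*(-5 + l) (F(l) = (l - 5)*(l + l) - l = (-5 + l)*(2*l) - l = 2*l*(-5 + l) - l = -l + 2*l*(-5 + l))
1/J(F(Q(-1))) = 1/((4 + (2*(-1)/(2 - 1))*(-11 + 2*(2*(-1)/(2 - 1))))**2) = 1/((4 + (2*(-1)/1)*(-11 + 2*(2*(-1)/1)))**2) = 1/((4 + (2*(-1)*1)*(-11 + 2*(2*(-1)*1)))**2) = 1/((4 - 2*(-11 + 2*(-2)))**2) = 1/((4 - 2*(-11 - 4))**2) = 1/((4 - 2*(-15))**2) = 1/((4 + 30)**2) = 1/(34**2) = 1/1156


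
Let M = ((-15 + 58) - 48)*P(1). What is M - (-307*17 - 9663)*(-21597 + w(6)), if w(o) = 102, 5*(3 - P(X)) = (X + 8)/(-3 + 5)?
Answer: -639777201/2 ≈ -3.1989e+8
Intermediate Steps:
P(X) = 11/5 - X/10 (P(X) = 3 - (X + 8)/(5*(-3 + 5)) = 3 - (8 + X)/(5*2) = 3 - (4 + X/2)/5 = 3 + (-⅘ - X/10) = 11/5 - X/10)
M = -21/2 (M = ((-15 + 58) - 48)*(11/5 - ⅒*1) = (43 - 48)*(11/5 - ⅒) = -5*21/10 = -21/2 ≈ -10.500)
M - (-307*17 - 9663)*(-21597 + w(6)) = -21/2 - (-307*17 - 9663)*(-21597 + 102) = -21/2 - (-5219 - 9663)*(-21495) = -21/2 - (-14882)*(-21495) = -21/2 - 1*319888590 = -21/2 - 319888590 = -639777201/2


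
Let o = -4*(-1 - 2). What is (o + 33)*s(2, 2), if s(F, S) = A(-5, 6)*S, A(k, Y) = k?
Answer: -450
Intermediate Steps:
s(F, S) = -5*S
o = 12 (o = -4*(-3) = 12)
(o + 33)*s(2, 2) = (12 + 33)*(-5*2) = 45*(-10) = -450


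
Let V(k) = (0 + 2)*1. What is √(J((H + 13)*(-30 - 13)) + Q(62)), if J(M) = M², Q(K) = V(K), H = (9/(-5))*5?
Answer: √29586 ≈ 172.01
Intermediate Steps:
V(k) = 2 (V(k) = 2*1 = 2)
H = -9 (H = (9*(-⅕))*5 = -9/5*5 = -9)
Q(K) = 2
√(J((H + 13)*(-30 - 13)) + Q(62)) = √(((-9 + 13)*(-30 - 13))² + 2) = √((4*(-43))² + 2) = √((-172)² + 2) = √(29584 + 2) = √29586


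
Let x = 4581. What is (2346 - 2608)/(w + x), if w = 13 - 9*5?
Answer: -262/4549 ≈ -0.057595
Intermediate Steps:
w = -32 (w = 13 - 45 = -32)
(2346 - 2608)/(w + x) = (2346 - 2608)/(-32 + 4581) = -262/4549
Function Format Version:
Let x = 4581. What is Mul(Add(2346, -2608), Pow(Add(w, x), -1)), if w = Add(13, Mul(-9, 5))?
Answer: Rational(-262, 4549) ≈ -0.057595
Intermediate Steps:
w = -32 (w = Add(13, -45) = -32)
Mul(Add(2346, -2608), Pow(Add(w, x), -1)) = Mul(Add(2346, -2608), Pow(Add(-32, 4581), -1)) = Mul(-262, Pow(4549, -1)) = Mul(-262, Rational(1, 4549)) = Rational(-262, 4549)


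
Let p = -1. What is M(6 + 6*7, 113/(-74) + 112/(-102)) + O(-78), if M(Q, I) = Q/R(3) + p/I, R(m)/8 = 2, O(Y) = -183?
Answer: -1779486/9907 ≈ -179.62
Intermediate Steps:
R(m) = 16 (R(m) = 8*2 = 16)
M(Q, I) = -1/I + Q/16 (M(Q, I) = Q/16 - 1/I = -1/I + Q/16)
M(6 + 6*7, 113/(-74) + 112/(-102)) + O(-78) = (-1/(113/(-74) + 112/(-102)) + (6 + 6*7)/16) - 183 = (-1/(113*(-1/74) + 112*(-1/102)) + (6 + 42)/16) - 183 = (-1/(-113/74 - 56/51) + (1/16)*48) - 183 = (-1/(-9907/3774) + 3) - 183 = (-1*(-3774/9907) + 3) - 183 = (3774/9907 + 3) - 183 = 33495/9907 - 183 = -1779486/9907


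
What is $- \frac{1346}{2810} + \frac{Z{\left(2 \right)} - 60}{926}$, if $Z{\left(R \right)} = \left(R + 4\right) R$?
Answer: $- \frac{345319}{650515} \approx -0.53084$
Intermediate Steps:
$Z{\left(R \right)} = R \left(4 + R\right)$ ($Z{\left(R \right)} = \left(4 + R\right) R = R \left(4 + R\right)$)
$- \frac{1346}{2810} + \frac{Z{\left(2 \right)} - 60}{926} = - \frac{1346}{2810} + \frac{2 \left(4 + 2\right) - 60}{926} = \left(-1346\right) \frac{1}{2810} + \left(2 \cdot 6 - 60\right) \frac{1}{926} = - \frac{673}{1405} + \left(12 - 60\right) \frac{1}{926} = - \frac{673}{1405} - \frac{24}{463} = - \frac{345319}{650515}$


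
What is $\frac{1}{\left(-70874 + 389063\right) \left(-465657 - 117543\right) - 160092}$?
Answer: $- \frac{1}{185567984892} \approx -5.3889 \cdot 10^{-12}$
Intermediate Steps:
$\frac{1}{\left(-70874 + 389063\right) \left(-465657 - 117543\right) - 160092} = \frac{1}{318189 \left(-583200\right) - 160092} = \frac{1}{-185567824800 - 160092} = \frac{1}{-185567984892} = - \frac{1}{185567984892}$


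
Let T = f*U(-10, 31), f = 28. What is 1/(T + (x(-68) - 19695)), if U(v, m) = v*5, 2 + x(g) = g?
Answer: -1/21165 ≈ -4.7248e-5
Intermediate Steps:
x(g) = -2 + g
U(v, m) = 5*v
T = -1400 (T = 28*(5*(-10)) = 28*(-50) = -1400)
1/(T + (x(-68) - 19695)) = 1/(-1400 + ((-2 - 68) - 19695)) = 1/(-1400 + (-70 - 19695)) = 1/(-1400 - 19765) = 1/(-21165) = -1/21165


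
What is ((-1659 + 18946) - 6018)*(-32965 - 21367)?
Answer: -612267308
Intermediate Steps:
((-1659 + 18946) - 6018)*(-32965 - 21367) = (17287 - 6018)*(-54332) = 11269*(-54332) = -612267308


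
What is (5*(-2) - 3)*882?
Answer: -11466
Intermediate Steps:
(5*(-2) - 3)*882 = (-10 - 3)*882 = -13*882 = -11466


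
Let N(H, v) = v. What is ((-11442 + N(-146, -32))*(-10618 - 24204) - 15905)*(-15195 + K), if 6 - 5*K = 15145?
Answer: -36402933409422/5 ≈ -7.2806e+12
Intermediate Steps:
K = -15139/5 (K = 6/5 - ⅕*15145 = 6/5 - 3029 = -15139/5 ≈ -3027.8)
((-11442 + N(-146, -32))*(-10618 - 24204) - 15905)*(-15195 + K) = ((-11442 - 32)*(-10618 - 24204) - 15905)*(-15195 - 15139/5) = (-11474*(-34822) - 15905)*(-91114/5) = (399547628 - 15905)*(-91114/5) = 399531723*(-91114/5) = -36402933409422/5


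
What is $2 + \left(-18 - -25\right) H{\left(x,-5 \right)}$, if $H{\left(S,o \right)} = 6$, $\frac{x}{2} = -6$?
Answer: $44$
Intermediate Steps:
$x = -12$ ($x = 2 \left(-6\right) = -12$)
$2 + \left(-18 - -25\right) H{\left(x,-5 \right)} = 2 + \left(-18 - -25\right) 6 = 2 + \left(-18 + 25\right) 6 = 2 + 7 \cdot 6 = 2 + 42 = 44$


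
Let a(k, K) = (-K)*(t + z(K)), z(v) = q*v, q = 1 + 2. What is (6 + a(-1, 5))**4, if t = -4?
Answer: 5764801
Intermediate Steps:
q = 3
z(v) = 3*v
a(k, K) = -K*(-4 + 3*K) (a(k, K) = (-K)*(-4 + 3*K) = -K*(-4 + 3*K))
(6 + a(-1, 5))**4 = (6 + 5*(4 - 3*5))**4 = (6 + 5*(4 - 15))**4 = (6 + 5*(-11))**4 = (6 - 55)**4 = (-49)**4 = 5764801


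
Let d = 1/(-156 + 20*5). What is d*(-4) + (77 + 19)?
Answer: 1345/14 ≈ 96.071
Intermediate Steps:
d = -1/56 (d = 1/(-156 + 100) = 1/(-56) = -1/56 ≈ -0.017857)
d*(-4) + (77 + 19) = -1/56*(-4) + (77 + 19) = 1/14 + 96 = 1345/14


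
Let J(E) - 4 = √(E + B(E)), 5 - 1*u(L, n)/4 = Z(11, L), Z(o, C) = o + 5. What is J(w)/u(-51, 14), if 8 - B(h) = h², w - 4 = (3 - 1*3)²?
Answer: -1/11 - I/22 ≈ -0.090909 - 0.045455*I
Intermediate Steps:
Z(o, C) = 5 + o
w = 4 (w = 4 + (3 - 1*3)² = 4 + (3 - 3)² = 4 + 0² = 4 + 0 = 4)
u(L, n) = -44 (u(L, n) = 20 - 4*(5 + 11) = 20 - 4*16 = 20 - 64 = -44)
B(h) = 8 - h²
J(E) = 4 + √(8 + E - E²) (J(E) = 4 + √(E + (8 - E²)) = 4 + √(8 + E - E²))
J(w)/u(-51, 14) = (4 + √(8 + 4 - 1*4²))/(-44) = (4 + √(8 + 4 - 1*16))*(-1/44) = (4 + √(8 + 4 - 16))*(-1/44) = (4 + √(-4))*(-1/44) = (4 + 2*I)*(-1/44) = -1/11 - I/22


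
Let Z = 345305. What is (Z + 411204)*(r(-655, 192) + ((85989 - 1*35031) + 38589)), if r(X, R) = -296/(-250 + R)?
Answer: 1964662194599/29 ≈ 6.7747e+10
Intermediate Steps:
(Z + 411204)*(r(-655, 192) + ((85989 - 1*35031) + 38589)) = (345305 + 411204)*(-296/(-250 + 192) + ((85989 - 1*35031) + 38589)) = 756509*(-296/(-58) + ((85989 - 35031) + 38589)) = 756509*(-296*(-1/58) + (50958 + 38589)) = 756509*(148/29 + 89547) = 756509*(2597011/29) = 1964662194599/29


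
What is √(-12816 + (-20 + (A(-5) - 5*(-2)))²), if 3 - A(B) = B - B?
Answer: I*√12767 ≈ 112.99*I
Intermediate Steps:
A(B) = 3 (A(B) = 3 - (B - B) = 3 - 1*0 = 3 + 0 = 3)
√(-12816 + (-20 + (A(-5) - 5*(-2)))²) = √(-12816 + (-20 + (3 - 5*(-2)))²) = √(-12816 + (-20 + (3 + 10))²) = √(-12816 + (-20 + 13)²) = √(-12816 + (-7)²) = √(-12816 + 49) = √(-12767) = I*√12767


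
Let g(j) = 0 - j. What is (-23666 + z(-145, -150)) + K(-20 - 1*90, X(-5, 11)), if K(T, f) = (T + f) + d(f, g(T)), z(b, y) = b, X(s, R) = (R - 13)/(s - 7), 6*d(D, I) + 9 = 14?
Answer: -23920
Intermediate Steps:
g(j) = -j
d(D, I) = ⅚ (d(D, I) = -3/2 + (⅙)*14 = -3/2 + 7/3 = ⅚)
X(s, R) = (-13 + R)/(-7 + s)
K(T, f) = ⅚ + T + f (K(T, f) = (T + f) + ⅚ = ⅚ + T + f)
(-23666 + z(-145, -150)) + K(-20 - 1*90, X(-5, 11)) = (-23666 - 145) + (⅚ + (-20 - 1*90) + (-13 + 11)/(-7 - 5)) = -23811 + (⅚ + (-20 - 90) - 2/(-12)) = -23811 + (⅚ - 110 - 1/12*(-2)) = -23811 + (⅚ - 110 + ⅙) = -23811 - 109 = -23920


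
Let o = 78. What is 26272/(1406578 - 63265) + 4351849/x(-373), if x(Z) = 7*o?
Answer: 1948636560083/244482966 ≈ 7970.4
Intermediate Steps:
x(Z) = 546 (x(Z) = 7*78 = 546)
26272/(1406578 - 63265) + 4351849/x(-373) = 26272/(1406578 - 63265) + 4351849/546 = 26272/1343313 + 4351849*(1/546) = 26272*(1/1343313) + 4351849/546 = 26272/1343313 + 4351849/546 = 1948636560083/244482966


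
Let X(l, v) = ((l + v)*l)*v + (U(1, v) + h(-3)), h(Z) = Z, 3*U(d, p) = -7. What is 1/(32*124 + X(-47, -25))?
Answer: -3/241912 ≈ -1.2401e-5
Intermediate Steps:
U(d, p) = -7/3 (U(d, p) = (1/3)*(-7) = -7/3)
X(l, v) = -16/3 + l*v*(l + v) (X(l, v) = ((l + v)*l)*v + (-7/3 - 3) = (l*(l + v))*v - 16/3 = l*v*(l + v) - 16/3 = -16/3 + l*v*(l + v))
1/(32*124 + X(-47, -25)) = 1/(32*124 + (-16/3 - 47*(-25)**2 - 25*(-47)**2)) = 1/(3968 + (-16/3 - 47*625 - 25*2209)) = 1/(3968 + (-16/3 - 29375 - 55225)) = 1/(3968 - 253816/3) = 1/(-241912/3) = -3/241912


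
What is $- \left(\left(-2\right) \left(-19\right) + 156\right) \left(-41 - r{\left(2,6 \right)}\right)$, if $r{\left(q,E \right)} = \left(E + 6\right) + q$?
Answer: $10670$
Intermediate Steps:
$r{\left(q,E \right)} = 6 + E + q$ ($r{\left(q,E \right)} = \left(6 + E\right) + q = 6 + E + q$)
$- \left(\left(-2\right) \left(-19\right) + 156\right) \left(-41 - r{\left(2,6 \right)}\right) = - \left(\left(-2\right) \left(-19\right) + 156\right) \left(-41 - \left(6 + 6 + 2\right)\right) = - \left(38 + 156\right) \left(-41 - 14\right) = - 194 \left(-41 - 14\right) = - 194 \left(-55\right) = \left(-1\right) \left(-10670\right) = 10670$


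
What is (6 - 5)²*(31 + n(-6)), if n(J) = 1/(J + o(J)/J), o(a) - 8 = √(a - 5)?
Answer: 1821/59 + 2*I*√11/649 ≈ 30.864 + 0.010221*I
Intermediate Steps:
o(a) = 8 + √(-5 + a) (o(a) = 8 + √(a - 5) = 8 + √(-5 + a))
n(J) = 1/(J + (8 + √(-5 + J))/J)
(6 - 5)²*(31 + n(-6)) = (6 - 5)²*(31 - 6/(8 + (-6)² + √(-5 - 6))) = 1²*(31 - 6/(8 + 36 + √(-11))) = 1*(31 - 6/(8 + 36 + I*√11)) = 1*(31 - 6/(44 + I*√11)) = 31 - 6/(44 + I*√11)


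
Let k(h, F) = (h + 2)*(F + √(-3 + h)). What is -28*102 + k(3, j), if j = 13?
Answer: -2791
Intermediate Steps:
k(h, F) = (2 + h)*(F + √(-3 + h))
-28*102 + k(3, j) = -28*102 + (2*13 + 2*√(-3 + 3) + 13*3 + 3*√(-3 + 3)) = -2856 + (26 + 2*√0 + 39 + 3*√0) = -2856 + (26 + 2*0 + 39 + 3*0) = -2856 + (26 + 0 + 39 + 0) = -2856 + 65 = -2791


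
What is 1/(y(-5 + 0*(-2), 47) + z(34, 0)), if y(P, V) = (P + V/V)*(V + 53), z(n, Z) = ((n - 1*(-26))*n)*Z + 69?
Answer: -1/331 ≈ -0.0030211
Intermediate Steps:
z(n, Z) = 69 + Z*n*(26 + n) (z(n, Z) = ((n + 26)*n)*Z + 69 = ((26 + n)*n)*Z + 69 = (n*(26 + n))*Z + 69 = Z*n*(26 + n) + 69 = 69 + Z*n*(26 + n))
y(P, V) = (1 + P)*(53 + V) (y(P, V) = (P + 1)*(53 + V) = (1 + P)*(53 + V))
1/(y(-5 + 0*(-2), 47) + z(34, 0)) = 1/((53 + 47 + 53*(-5 + 0*(-2)) + (-5 + 0*(-2))*47) + (69 + 0*34**2 + 26*0*34)) = 1/((53 + 47 + 53*(-5 + 0) + (-5 + 0)*47) + (69 + 0*1156 + 0)) = 1/((53 + 47 + 53*(-5) - 5*47) + (69 + 0 + 0)) = 1/((53 + 47 - 265 - 235) + 69) = 1/(-400 + 69) = 1/(-331) = -1/331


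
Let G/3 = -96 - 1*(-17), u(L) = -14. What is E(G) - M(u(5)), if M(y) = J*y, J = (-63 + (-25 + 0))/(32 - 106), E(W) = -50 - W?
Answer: 7535/37 ≈ 203.65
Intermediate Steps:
G = -237 (G = 3*(-96 - 1*(-17)) = 3*(-96 + 17) = 3*(-79) = -237)
J = 44/37 (J = (-63 - 25)/(-74) = -88*(-1/74) = 44/37 ≈ 1.1892)
M(y) = 44*y/37
E(G) - M(u(5)) = (-50 - 1*(-237)) - 44*(-14)/37 = (-50 + 237) - 1*(-616/37) = 187 + 616/37 = 7535/37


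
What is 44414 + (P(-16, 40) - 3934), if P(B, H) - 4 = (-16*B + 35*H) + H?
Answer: 42180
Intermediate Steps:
P(B, H) = 4 - 16*B + 36*H (P(B, H) = 4 + ((-16*B + 35*H) + H) = 4 + (-16*B + 36*H) = 4 - 16*B + 36*H)
44414 + (P(-16, 40) - 3934) = 44414 + ((4 - 16*(-16) + 36*40) - 3934) = 44414 + ((4 + 256 + 1440) - 3934) = 44414 + (1700 - 3934) = 44414 - 2234 = 42180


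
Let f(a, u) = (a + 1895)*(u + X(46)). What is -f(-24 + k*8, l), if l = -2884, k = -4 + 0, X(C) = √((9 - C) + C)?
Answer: 5298159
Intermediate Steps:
X(C) = 3 (X(C) = √9 = 3)
k = -4
f(a, u) = (3 + u)*(1895 + a) (f(a, u) = (a + 1895)*(u + 3) = (1895 + a)*(3 + u) = (3 + u)*(1895 + a))
-f(-24 + k*8, l) = -(5685 + 3*(-24 - 4*8) + 1895*(-2884) + (-24 - 4*8)*(-2884)) = -(5685 + 3*(-24 - 32) - 5465180 + (-24 - 32)*(-2884)) = -(5685 + 3*(-56) - 5465180 - 56*(-2884)) = -(5685 - 168 - 5465180 + 161504) = -1*(-5298159) = 5298159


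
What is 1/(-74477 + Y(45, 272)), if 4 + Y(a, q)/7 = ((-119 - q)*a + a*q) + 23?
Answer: -1/111829 ≈ -8.9422e-6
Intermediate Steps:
Y(a, q) = 133 + 7*a*q + 7*a*(-119 - q) (Y(a, q) = -28 + 7*(((-119 - q)*a + a*q) + 23) = -28 + 7*((a*(-119 - q) + a*q) + 23) = -28 + 7*((a*q + a*(-119 - q)) + 23) = -28 + 7*(23 + a*q + a*(-119 - q)) = -28 + (161 + 7*a*q + 7*a*(-119 - q)) = 133 + 7*a*q + 7*a*(-119 - q))
1/(-74477 + Y(45, 272)) = 1/(-74477 + (133 - 833*45)) = 1/(-74477 + (133 - 37485)) = 1/(-74477 - 37352) = 1/(-111829) = -1/111829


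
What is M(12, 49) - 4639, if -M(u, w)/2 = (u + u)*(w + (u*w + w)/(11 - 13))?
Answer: 8297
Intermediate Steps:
M(u, w) = -4*u*(w/2 - u*w/2) (M(u, w) = -2*(u + u)*(w + (u*w + w)/(11 - 13)) = -2*2*u*(w + (w + u*w)/(-2)) = -2*2*u*(w + (w + u*w)*(-1/2)) = -2*2*u*(w + (-w/2 - u*w/2)) = -2*2*u*(w/2 - u*w/2) = -4*u*(w/2 - u*w/2))
M(12, 49) - 4639 = 2*12*49*(-1 + 12) - 4639 = 2*12*49*11 - 4639 = 12936 - 4639 = 8297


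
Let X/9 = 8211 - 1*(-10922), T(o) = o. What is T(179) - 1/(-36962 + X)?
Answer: 24207064/135235 ≈ 179.00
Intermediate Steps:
X = 172197 (X = 9*(8211 - 1*(-10922)) = 9*(8211 + 10922) = 9*19133 = 172197)
T(179) - 1/(-36962 + X) = 179 - 1/(-36962 + 172197) = 179 - 1/135235 = 24207064/135235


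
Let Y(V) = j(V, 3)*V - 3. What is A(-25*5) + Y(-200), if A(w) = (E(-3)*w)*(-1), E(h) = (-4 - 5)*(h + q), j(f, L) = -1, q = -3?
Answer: 6947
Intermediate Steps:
E(h) = 27 - 9*h (E(h) = (-4 - 5)*(h - 3) = -9*(-3 + h) = 27 - 9*h)
Y(V) = -3 - V (Y(V) = -V - 3 = -3 - V)
A(w) = -54*w (A(w) = ((27 - 9*(-3))*w)*(-1) = ((27 + 27)*w)*(-1) = (54*w)*(-1) = -54*w)
A(-25*5) + Y(-200) = -(-1350)*5 + (-3 - 1*(-200)) = -54*(-125) + (-3 + 200) = 6750 + 197 = 6947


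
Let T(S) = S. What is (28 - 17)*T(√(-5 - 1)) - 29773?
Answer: -29773 + 11*I*√6 ≈ -29773.0 + 26.944*I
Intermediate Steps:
(28 - 17)*T(√(-5 - 1)) - 29773 = (28 - 17)*√(-5 - 1) - 29773 = 11*√(-6) - 29773 = 11*(I*√6) - 29773 = 11*I*√6 - 29773 = -29773 + 11*I*√6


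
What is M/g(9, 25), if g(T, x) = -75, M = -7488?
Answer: 2496/25 ≈ 99.840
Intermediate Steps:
M/g(9, 25) = -7488/(-75) = -7488*(-1/75) = 2496/25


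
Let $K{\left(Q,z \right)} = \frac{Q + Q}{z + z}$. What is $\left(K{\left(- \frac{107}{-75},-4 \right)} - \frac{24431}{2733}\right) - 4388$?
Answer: $- \frac{400593659}{91100} \approx -4397.3$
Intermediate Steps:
$K{\left(Q,z \right)} = \frac{Q}{z}$ ($K{\left(Q,z \right)} = \frac{2 Q}{2 z} = 2 Q \frac{1}{2 z} = \frac{Q}{z}$)
$\left(K{\left(- \frac{107}{-75},-4 \right)} - \frac{24431}{2733}\right) - 4388 = \left(\frac{\left(-107\right) \frac{1}{-75}}{-4} - \frac{24431}{2733}\right) - 4388 = \left(\left(-107\right) \left(- \frac{1}{75}\right) \left(- \frac{1}{4}\right) - \frac{24431}{2733}\right) - 4388 = \left(\frac{107}{75} \left(- \frac{1}{4}\right) - \frac{24431}{2733}\right) - 4388 = \left(- \frac{107}{300} - \frac{24431}{2733}\right) - 4388 = - \frac{846859}{91100} - 4388 = - \frac{400593659}{91100}$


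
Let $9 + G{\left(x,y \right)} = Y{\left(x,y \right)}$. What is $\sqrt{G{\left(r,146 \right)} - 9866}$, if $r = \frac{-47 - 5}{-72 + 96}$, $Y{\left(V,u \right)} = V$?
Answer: $\frac{i \sqrt{355578}}{6} \approx 99.384 i$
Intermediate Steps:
$r = - \frac{13}{6}$ ($r = - \frac{52}{24} = \left(-52\right) \frac{1}{24} = - \frac{13}{6} \approx -2.1667$)
$G{\left(x,y \right)} = -9 + x$
$\sqrt{G{\left(r,146 \right)} - 9866} = \sqrt{\left(-9 - \frac{13}{6}\right) - 9866} = \sqrt{- \frac{67}{6} - 9866} = \sqrt{- \frac{59263}{6}} = \frac{i \sqrt{355578}}{6}$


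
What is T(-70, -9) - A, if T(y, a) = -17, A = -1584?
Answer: 1567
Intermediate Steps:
T(-70, -9) - A = -17 - 1*(-1584) = -17 + 1584 = 1567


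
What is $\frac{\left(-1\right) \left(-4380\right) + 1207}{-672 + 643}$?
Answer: $- \frac{5587}{29} \approx -192.66$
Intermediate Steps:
$\frac{\left(-1\right) \left(-4380\right) + 1207}{-672 + 643} = \frac{4380 + 1207}{-29} = 5587 \left(- \frac{1}{29}\right) = - \frac{5587}{29}$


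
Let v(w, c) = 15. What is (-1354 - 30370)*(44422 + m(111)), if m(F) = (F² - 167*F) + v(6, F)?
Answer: -1212523004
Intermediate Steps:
m(F) = 15 + F² - 167*F (m(F) = (F² - 167*F) + 15 = 15 + F² - 167*F)
(-1354 - 30370)*(44422 + m(111)) = (-1354 - 30370)*(44422 + (15 + 111² - 167*111)) = -31724*(44422 + (15 + 12321 - 18537)) = -31724*(44422 - 6201) = -31724*38221 = -1212523004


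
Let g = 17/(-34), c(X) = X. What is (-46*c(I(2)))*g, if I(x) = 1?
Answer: 23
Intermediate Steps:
g = -½ (g = 17*(-1/34) = -½ ≈ -0.50000)
(-46*c(I(2)))*g = -46*(-½) = 23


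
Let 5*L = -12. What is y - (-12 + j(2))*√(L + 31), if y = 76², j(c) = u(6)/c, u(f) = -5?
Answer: 5776 + 29*√715/10 ≈ 5853.5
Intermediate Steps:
L = -12/5 (L = (⅕)*(-12) = -12/5 ≈ -2.4000)
j(c) = -5/c
y = 5776
y - (-12 + j(2))*√(L + 31) = 5776 - (-12 - 5/2)*√(-12/5 + 31) = 5776 - (-12 - 5*½)*√(143/5) = 5776 - (-12 - 5/2)*√715/5 = 5776 - (-29)*√715/5/2 = 5776 - (-29)*√715/10 = 5776 + 29*√715/10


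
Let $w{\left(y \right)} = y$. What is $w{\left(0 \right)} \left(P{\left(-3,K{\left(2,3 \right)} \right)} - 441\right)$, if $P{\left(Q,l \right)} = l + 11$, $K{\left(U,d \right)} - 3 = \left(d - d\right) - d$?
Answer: $0$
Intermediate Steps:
$K{\left(U,d \right)} = 3 - d$ ($K{\left(U,d \right)} = 3 + \left(\left(d - d\right) - d\right) = 3 + \left(0 - d\right) = 3 - d$)
$P{\left(Q,l \right)} = 11 + l$
$w{\left(0 \right)} \left(P{\left(-3,K{\left(2,3 \right)} \right)} - 441\right) = 0 \left(\left(11 + \left(3 - 3\right)\right) - 441\right) = 0 \left(\left(11 + 0\right) - 441\right) = 0 \left(11 - 441\right) = 0 \left(-430\right) = 0$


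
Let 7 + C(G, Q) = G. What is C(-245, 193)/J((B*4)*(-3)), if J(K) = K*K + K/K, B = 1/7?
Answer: -12348/193 ≈ -63.979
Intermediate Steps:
B = 1/7 ≈ 0.14286
C(G, Q) = -7 + G
J(K) = 1 + K**2 (J(K) = K**2 + 1 = 1 + K**2)
C(-245, 193)/J((B*4)*(-3)) = (-7 - 245)/(1 + (((1/7)*4)*(-3))**2) = -252/(1 + ((4/7)*(-3))**2) = -252/(1 + (-12/7)**2) = -252/(1 + 144/49) = -252/193/49 = -252*49/193 = -12348/193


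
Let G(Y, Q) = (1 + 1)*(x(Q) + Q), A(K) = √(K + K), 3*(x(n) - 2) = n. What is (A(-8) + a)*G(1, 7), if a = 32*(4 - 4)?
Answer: 272*I/3 ≈ 90.667*I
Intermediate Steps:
x(n) = 2 + n/3
A(K) = √2*√K (A(K) = √(2*K) = √2*√K)
a = 0 (a = 32*0 = 0)
G(Y, Q) = 4 + 8*Q/3 (G(Y, Q) = (1 + 1)*((2 + Q/3) + Q) = 2*(2 + 4*Q/3) = 4 + 8*Q/3)
(A(-8) + a)*G(1, 7) = (√2*√(-8) + 0)*(4 + (8/3)*7) = (√2*(2*I*√2) + 0)*(4 + 56/3) = (4*I + 0)*(68/3) = (4*I)*(68/3) = 272*I/3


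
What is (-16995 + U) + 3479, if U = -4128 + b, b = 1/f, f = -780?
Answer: -13762321/780 ≈ -17644.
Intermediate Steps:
b = -1/780 (b = 1/(-780) = -1/780 ≈ -0.0012821)
U = -3219841/780 (U = -4128 - 1/780 = -3219841/780 ≈ -4128.0)
(-16995 + U) + 3479 = (-16995 - 3219841/780) + 3479 = -16475941/780 + 3479 = -13762321/780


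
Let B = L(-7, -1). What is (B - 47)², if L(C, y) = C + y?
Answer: 3025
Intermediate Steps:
B = -8 (B = -7 - 1 = -8)
(B - 47)² = (-8 - 47)² = (-55)² = 3025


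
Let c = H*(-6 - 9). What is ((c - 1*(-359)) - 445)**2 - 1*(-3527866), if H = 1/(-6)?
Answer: 14139353/4 ≈ 3.5348e+6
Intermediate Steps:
H = -1/6 ≈ -0.16667
c = 5/2 (c = -(-6 - 9)/6 = -1/6*(-15) = 5/2 ≈ 2.5000)
((c - 1*(-359)) - 445)**2 - 1*(-3527866) = ((5/2 - 1*(-359)) - 445)**2 - 1*(-3527866) = ((5/2 + 359) - 445)**2 + 3527866 = (723/2 - 445)**2 + 3527866 = (-167/2)**2 + 3527866 = 27889/4 + 3527866 = 14139353/4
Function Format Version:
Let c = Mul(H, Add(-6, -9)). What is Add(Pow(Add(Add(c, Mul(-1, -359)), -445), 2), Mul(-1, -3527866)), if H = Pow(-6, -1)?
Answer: Rational(14139353, 4) ≈ 3.5348e+6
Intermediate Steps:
H = Rational(-1, 6) ≈ -0.16667
c = Rational(5, 2) (c = Mul(Rational(-1, 6), Add(-6, -9)) = Mul(Rational(-1, 6), -15) = Rational(5, 2) ≈ 2.5000)
Add(Pow(Add(Add(c, Mul(-1, -359)), -445), 2), Mul(-1, -3527866)) = Add(Pow(Add(Add(Rational(5, 2), Mul(-1, -359)), -445), 2), Mul(-1, -3527866)) = Add(Pow(Add(Add(Rational(5, 2), 359), -445), 2), 3527866) = Add(Pow(Add(Rational(723, 2), -445), 2), 3527866) = Add(Pow(Rational(-167, 2), 2), 3527866) = Add(Rational(27889, 4), 3527866) = Rational(14139353, 4)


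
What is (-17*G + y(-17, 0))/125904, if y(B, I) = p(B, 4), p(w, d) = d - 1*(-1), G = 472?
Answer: -2673/41968 ≈ -0.063691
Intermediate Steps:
p(w, d) = 1 + d (p(w, d) = d + 1 = 1 + d)
y(B, I) = 5 (y(B, I) = 1 + 4 = 5)
(-17*G + y(-17, 0))/125904 = (-17*472 + 5)/125904 = (-8024 + 5)*(1/125904) = -8019*1/125904 = -2673/41968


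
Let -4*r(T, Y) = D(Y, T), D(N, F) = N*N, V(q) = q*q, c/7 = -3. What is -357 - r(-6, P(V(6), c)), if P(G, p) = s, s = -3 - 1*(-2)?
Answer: -1427/4 ≈ -356.75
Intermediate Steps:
c = -21 (c = 7*(-3) = -21)
V(q) = q²
s = -1 (s = -3 + 2 = -1)
P(G, p) = -1
D(N, F) = N²
r(T, Y) = -Y²/4
-357 - r(-6, P(V(6), c)) = -357 - (-1)*(-1)²/4 = -357 - (-1)/4 = -357 - 1*(-¼) = -357 + ¼ = -1427/4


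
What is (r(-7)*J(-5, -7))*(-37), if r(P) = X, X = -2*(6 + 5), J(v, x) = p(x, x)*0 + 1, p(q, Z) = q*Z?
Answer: 814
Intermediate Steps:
p(q, Z) = Z*q
J(v, x) = 1 (J(v, x) = (x*x)*0 + 1 = x²*0 + 1 = 0 + 1 = 1)
X = -22 (X = -2*11 = -22)
r(P) = -22
(r(-7)*J(-5, -7))*(-37) = -22*1*(-37) = -22*(-37) = 814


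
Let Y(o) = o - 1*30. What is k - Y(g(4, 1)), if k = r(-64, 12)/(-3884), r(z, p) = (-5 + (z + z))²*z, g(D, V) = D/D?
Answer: 311183/971 ≈ 320.48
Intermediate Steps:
g(D, V) = 1
r(z, p) = z*(-5 + 2*z)² (r(z, p) = (-5 + 2*z)²*z = z*(-5 + 2*z)²)
Y(o) = -30 + o (Y(o) = o - 30 = -30 + o)
k = 283024/971 (k = -64*(-5 + 2*(-64))²/(-3884) = -64*(-5 - 128)²*(-1/3884) = -64*(-133)²*(-1/3884) = -64*17689*(-1/3884) = -1132096*(-1/3884) = 283024/971 ≈ 291.48)
k - Y(g(4, 1)) = 283024/971 - (-30 + 1) = 283024/971 - 1*(-29) = 283024/971 + 29 = 311183/971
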